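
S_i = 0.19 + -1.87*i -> [0.19, -1.68, -3.55, -5.42, -7.29]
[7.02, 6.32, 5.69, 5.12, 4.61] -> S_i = 7.02*0.90^i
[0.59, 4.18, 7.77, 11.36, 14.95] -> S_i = 0.59 + 3.59*i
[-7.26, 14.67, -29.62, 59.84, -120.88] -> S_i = -7.26*(-2.02)^i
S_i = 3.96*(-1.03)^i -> [3.96, -4.08, 4.2, -4.33, 4.46]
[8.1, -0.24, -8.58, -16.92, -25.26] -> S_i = 8.10 + -8.34*i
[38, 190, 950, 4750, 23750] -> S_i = 38*5^i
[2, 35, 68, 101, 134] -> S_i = 2 + 33*i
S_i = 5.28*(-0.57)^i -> [5.28, -3.01, 1.72, -0.98, 0.56]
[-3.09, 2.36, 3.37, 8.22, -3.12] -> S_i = Random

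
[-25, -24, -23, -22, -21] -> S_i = -25 + 1*i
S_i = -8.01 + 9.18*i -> [-8.01, 1.17, 10.35, 19.53, 28.71]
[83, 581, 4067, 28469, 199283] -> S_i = 83*7^i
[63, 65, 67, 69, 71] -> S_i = 63 + 2*i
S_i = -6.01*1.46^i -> [-6.01, -8.77, -12.81, -18.7, -27.31]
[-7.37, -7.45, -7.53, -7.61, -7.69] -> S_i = -7.37 + -0.08*i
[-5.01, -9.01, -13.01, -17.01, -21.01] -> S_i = -5.01 + -4.00*i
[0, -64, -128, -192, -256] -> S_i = 0 + -64*i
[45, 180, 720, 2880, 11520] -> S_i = 45*4^i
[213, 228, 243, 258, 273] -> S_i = 213 + 15*i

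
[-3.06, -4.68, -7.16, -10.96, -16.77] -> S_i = -3.06*1.53^i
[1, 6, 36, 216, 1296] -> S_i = 1*6^i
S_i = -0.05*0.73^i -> [-0.05, -0.04, -0.03, -0.02, -0.01]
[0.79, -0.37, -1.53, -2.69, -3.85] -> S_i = 0.79 + -1.16*i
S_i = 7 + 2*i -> [7, 9, 11, 13, 15]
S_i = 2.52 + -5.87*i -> [2.52, -3.35, -9.22, -15.09, -20.96]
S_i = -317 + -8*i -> [-317, -325, -333, -341, -349]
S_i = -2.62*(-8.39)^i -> [-2.62, 21.98, -184.43, 1547.35, -12982.23]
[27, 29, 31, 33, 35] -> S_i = 27 + 2*i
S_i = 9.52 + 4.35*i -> [9.52, 13.87, 18.22, 22.57, 26.92]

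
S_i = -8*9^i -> [-8, -72, -648, -5832, -52488]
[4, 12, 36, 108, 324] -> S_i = 4*3^i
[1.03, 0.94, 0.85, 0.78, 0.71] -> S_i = 1.03*0.91^i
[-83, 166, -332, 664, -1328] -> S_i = -83*-2^i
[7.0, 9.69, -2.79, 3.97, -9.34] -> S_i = Random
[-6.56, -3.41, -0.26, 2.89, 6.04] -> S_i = -6.56 + 3.15*i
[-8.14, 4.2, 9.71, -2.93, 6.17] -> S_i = Random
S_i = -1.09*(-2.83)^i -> [-1.09, 3.08, -8.73, 24.71, -69.92]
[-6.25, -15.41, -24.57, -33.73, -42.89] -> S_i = -6.25 + -9.16*i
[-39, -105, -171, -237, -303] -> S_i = -39 + -66*i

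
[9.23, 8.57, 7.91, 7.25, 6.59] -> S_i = 9.23 + -0.66*i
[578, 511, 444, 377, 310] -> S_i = 578 + -67*i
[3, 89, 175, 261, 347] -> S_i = 3 + 86*i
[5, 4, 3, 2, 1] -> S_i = 5 + -1*i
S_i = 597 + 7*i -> [597, 604, 611, 618, 625]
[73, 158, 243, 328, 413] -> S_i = 73 + 85*i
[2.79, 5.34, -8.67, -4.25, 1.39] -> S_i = Random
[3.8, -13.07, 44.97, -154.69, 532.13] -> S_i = 3.80*(-3.44)^i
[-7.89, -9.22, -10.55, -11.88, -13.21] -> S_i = -7.89 + -1.33*i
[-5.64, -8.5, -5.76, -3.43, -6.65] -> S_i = Random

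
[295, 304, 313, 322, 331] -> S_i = 295 + 9*i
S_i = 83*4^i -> [83, 332, 1328, 5312, 21248]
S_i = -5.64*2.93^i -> [-5.64, -16.53, -48.42, -141.87, -415.67]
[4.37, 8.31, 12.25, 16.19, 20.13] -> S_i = 4.37 + 3.94*i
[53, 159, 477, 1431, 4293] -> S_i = 53*3^i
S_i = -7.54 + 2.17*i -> [-7.54, -5.37, -3.2, -1.03, 1.14]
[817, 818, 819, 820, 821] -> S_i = 817 + 1*i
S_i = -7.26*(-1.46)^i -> [-7.26, 10.6, -15.48, 22.59, -32.99]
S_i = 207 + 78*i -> [207, 285, 363, 441, 519]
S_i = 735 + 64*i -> [735, 799, 863, 927, 991]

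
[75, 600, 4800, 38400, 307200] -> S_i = 75*8^i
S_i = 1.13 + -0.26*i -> [1.13, 0.87, 0.61, 0.35, 0.09]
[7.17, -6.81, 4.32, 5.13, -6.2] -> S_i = Random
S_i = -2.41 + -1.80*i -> [-2.41, -4.21, -6.01, -7.81, -9.61]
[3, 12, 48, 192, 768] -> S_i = 3*4^i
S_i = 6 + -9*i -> [6, -3, -12, -21, -30]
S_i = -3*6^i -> [-3, -18, -108, -648, -3888]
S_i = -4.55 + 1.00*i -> [-4.55, -3.55, -2.55, -1.55, -0.55]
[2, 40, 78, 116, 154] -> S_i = 2 + 38*i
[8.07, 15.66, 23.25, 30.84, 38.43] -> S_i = 8.07 + 7.59*i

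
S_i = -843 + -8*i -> [-843, -851, -859, -867, -875]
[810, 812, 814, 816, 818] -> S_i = 810 + 2*i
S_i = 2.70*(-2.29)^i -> [2.7, -6.18, 14.16, -32.42, 74.25]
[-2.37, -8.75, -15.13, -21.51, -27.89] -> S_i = -2.37 + -6.38*i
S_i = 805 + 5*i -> [805, 810, 815, 820, 825]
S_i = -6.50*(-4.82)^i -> [-6.5, 31.33, -151.01, 727.87, -3508.34]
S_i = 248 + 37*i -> [248, 285, 322, 359, 396]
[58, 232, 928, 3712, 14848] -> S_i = 58*4^i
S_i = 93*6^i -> [93, 558, 3348, 20088, 120528]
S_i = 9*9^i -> [9, 81, 729, 6561, 59049]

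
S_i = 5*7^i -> [5, 35, 245, 1715, 12005]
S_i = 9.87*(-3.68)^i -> [9.87, -36.32, 133.66, -491.88, 1810.12]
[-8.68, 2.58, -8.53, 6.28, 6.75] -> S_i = Random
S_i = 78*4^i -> [78, 312, 1248, 4992, 19968]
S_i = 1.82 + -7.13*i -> [1.82, -5.31, -12.44, -19.57, -26.7]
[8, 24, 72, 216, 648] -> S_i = 8*3^i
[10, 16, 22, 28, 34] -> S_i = 10 + 6*i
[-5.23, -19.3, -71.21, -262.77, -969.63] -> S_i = -5.23*3.69^i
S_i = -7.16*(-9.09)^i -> [-7.16, 65.08, -591.62, 5377.8, -48884.2]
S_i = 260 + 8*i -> [260, 268, 276, 284, 292]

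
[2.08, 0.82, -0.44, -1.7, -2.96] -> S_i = 2.08 + -1.26*i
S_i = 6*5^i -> [6, 30, 150, 750, 3750]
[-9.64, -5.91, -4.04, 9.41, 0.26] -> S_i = Random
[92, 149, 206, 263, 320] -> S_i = 92 + 57*i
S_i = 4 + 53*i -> [4, 57, 110, 163, 216]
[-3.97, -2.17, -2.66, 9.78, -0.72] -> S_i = Random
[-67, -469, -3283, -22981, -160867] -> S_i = -67*7^i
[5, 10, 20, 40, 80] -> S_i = 5*2^i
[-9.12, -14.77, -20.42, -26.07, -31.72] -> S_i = -9.12 + -5.65*i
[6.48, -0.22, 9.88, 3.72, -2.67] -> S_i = Random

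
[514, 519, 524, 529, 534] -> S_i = 514 + 5*i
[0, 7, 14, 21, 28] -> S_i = 0 + 7*i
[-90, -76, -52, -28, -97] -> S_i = Random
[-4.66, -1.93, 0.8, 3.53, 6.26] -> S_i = -4.66 + 2.73*i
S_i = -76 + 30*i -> [-76, -46, -16, 14, 44]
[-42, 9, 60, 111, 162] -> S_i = -42 + 51*i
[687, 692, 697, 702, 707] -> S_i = 687 + 5*i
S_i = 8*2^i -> [8, 16, 32, 64, 128]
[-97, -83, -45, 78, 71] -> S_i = Random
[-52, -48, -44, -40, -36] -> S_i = -52 + 4*i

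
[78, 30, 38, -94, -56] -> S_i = Random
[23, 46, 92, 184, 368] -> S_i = 23*2^i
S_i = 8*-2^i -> [8, -16, 32, -64, 128]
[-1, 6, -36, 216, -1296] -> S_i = -1*-6^i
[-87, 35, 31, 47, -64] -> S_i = Random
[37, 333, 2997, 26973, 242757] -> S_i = 37*9^i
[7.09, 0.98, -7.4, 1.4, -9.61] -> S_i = Random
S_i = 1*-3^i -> [1, -3, 9, -27, 81]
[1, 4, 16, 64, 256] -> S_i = 1*4^i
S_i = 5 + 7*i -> [5, 12, 19, 26, 33]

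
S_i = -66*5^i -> [-66, -330, -1650, -8250, -41250]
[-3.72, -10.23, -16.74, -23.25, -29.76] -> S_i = -3.72 + -6.51*i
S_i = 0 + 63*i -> [0, 63, 126, 189, 252]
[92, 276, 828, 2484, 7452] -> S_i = 92*3^i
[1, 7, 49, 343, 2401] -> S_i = 1*7^i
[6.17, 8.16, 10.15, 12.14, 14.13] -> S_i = 6.17 + 1.99*i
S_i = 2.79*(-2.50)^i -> [2.79, -6.98, 17.44, -43.59, 108.98]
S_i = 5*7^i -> [5, 35, 245, 1715, 12005]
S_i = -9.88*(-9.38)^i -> [-9.88, 92.67, -869.29, 8153.9, -76483.6]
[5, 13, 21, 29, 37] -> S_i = 5 + 8*i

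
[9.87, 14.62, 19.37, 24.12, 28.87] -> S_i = 9.87 + 4.75*i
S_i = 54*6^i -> [54, 324, 1944, 11664, 69984]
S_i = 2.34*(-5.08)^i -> [2.34, -11.89, 60.39, -306.77, 1558.37]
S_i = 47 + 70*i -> [47, 117, 187, 257, 327]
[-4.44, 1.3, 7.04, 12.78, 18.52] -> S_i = -4.44 + 5.74*i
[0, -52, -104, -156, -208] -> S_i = 0 + -52*i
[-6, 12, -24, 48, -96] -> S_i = -6*-2^i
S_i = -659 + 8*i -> [-659, -651, -643, -635, -627]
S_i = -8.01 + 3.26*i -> [-8.01, -4.75, -1.49, 1.77, 5.03]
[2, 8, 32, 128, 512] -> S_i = 2*4^i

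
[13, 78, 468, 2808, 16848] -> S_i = 13*6^i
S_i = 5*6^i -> [5, 30, 180, 1080, 6480]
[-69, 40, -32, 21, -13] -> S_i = Random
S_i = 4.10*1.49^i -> [4.1, 6.11, 9.1, 13.56, 20.21]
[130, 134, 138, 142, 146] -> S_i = 130 + 4*i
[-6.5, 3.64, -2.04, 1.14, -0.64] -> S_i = -6.50*(-0.56)^i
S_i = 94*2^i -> [94, 188, 376, 752, 1504]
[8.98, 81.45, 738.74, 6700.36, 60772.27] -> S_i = 8.98*9.07^i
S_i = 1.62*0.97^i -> [1.62, 1.57, 1.52, 1.48, 1.43]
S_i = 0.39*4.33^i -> [0.39, 1.69, 7.31, 31.66, 137.09]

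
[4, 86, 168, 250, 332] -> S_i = 4 + 82*i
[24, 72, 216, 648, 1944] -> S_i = 24*3^i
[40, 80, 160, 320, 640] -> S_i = 40*2^i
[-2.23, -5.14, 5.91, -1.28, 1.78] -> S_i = Random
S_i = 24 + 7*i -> [24, 31, 38, 45, 52]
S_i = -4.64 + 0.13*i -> [-4.64, -4.51, -4.38, -4.25, -4.12]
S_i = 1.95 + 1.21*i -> [1.95, 3.16, 4.37, 5.58, 6.79]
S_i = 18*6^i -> [18, 108, 648, 3888, 23328]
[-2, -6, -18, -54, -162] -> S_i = -2*3^i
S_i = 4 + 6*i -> [4, 10, 16, 22, 28]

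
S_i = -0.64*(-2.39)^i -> [-0.64, 1.53, -3.66, 8.74, -20.88]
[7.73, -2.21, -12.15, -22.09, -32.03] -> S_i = 7.73 + -9.94*i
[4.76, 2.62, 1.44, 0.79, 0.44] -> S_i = 4.76*0.55^i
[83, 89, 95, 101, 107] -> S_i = 83 + 6*i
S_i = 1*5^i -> [1, 5, 25, 125, 625]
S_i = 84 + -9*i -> [84, 75, 66, 57, 48]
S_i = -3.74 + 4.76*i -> [-3.74, 1.02, 5.78, 10.54, 15.3]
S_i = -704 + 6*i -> [-704, -698, -692, -686, -680]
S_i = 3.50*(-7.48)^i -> [3.5, -26.18, 195.83, -1464.78, 10956.57]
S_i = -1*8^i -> [-1, -8, -64, -512, -4096]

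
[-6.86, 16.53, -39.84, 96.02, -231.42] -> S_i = -6.86*(-2.41)^i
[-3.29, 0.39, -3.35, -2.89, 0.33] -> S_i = Random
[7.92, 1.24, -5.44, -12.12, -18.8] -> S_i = 7.92 + -6.68*i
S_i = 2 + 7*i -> [2, 9, 16, 23, 30]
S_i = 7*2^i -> [7, 14, 28, 56, 112]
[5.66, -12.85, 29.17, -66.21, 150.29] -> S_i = 5.66*(-2.27)^i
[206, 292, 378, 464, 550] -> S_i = 206 + 86*i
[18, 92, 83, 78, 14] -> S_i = Random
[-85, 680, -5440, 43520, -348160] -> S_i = -85*-8^i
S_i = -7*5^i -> [-7, -35, -175, -875, -4375]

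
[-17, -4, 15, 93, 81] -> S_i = Random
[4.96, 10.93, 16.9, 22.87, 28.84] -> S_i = 4.96 + 5.97*i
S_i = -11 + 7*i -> [-11, -4, 3, 10, 17]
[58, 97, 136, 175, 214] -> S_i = 58 + 39*i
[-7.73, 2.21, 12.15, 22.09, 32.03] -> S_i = -7.73 + 9.94*i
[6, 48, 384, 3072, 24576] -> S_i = 6*8^i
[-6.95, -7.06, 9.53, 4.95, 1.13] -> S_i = Random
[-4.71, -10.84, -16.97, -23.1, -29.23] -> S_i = -4.71 + -6.13*i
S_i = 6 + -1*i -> [6, 5, 4, 3, 2]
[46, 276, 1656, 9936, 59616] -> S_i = 46*6^i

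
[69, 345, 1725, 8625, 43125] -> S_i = 69*5^i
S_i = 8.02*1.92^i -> [8.02, 15.4, 29.56, 56.76, 108.99]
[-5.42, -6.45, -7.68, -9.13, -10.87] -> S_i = -5.42*1.19^i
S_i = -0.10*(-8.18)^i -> [-0.1, 0.82, -6.69, 54.73, -447.73]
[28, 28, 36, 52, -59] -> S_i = Random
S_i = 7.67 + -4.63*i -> [7.67, 3.04, -1.59, -6.22, -10.85]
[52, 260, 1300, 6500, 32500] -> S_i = 52*5^i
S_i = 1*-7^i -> [1, -7, 49, -343, 2401]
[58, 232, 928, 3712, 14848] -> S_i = 58*4^i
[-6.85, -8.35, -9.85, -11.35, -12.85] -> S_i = -6.85 + -1.50*i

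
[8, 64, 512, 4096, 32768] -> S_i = 8*8^i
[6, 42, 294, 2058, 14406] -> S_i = 6*7^i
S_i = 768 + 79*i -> [768, 847, 926, 1005, 1084]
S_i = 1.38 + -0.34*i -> [1.38, 1.04, 0.7, 0.36, 0.02]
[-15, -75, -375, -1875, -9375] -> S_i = -15*5^i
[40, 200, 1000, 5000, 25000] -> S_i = 40*5^i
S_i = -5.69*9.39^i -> [-5.69, -53.43, -501.7, -4710.96, -44235.88]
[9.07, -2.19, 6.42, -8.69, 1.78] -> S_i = Random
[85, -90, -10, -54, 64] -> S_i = Random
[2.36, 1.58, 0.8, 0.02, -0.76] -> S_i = 2.36 + -0.78*i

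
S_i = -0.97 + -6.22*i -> [-0.97, -7.19, -13.41, -19.63, -25.85]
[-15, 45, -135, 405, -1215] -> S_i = -15*-3^i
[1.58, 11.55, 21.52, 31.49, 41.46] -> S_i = 1.58 + 9.97*i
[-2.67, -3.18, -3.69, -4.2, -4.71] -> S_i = -2.67 + -0.51*i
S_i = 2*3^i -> [2, 6, 18, 54, 162]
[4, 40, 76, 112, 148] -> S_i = 4 + 36*i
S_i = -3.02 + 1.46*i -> [-3.02, -1.56, -0.1, 1.36, 2.82]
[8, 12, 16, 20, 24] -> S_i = 8 + 4*i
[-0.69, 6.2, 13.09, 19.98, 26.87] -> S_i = -0.69 + 6.89*i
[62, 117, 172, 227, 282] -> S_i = 62 + 55*i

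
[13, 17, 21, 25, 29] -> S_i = 13 + 4*i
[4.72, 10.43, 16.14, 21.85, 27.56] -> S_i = 4.72 + 5.71*i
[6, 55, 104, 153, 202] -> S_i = 6 + 49*i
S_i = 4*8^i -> [4, 32, 256, 2048, 16384]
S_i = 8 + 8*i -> [8, 16, 24, 32, 40]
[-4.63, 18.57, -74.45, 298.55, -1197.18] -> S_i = -4.63*(-4.01)^i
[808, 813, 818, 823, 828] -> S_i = 808 + 5*i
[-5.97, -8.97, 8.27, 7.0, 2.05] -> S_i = Random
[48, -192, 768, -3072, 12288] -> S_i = 48*-4^i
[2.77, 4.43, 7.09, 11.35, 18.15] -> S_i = 2.77*1.60^i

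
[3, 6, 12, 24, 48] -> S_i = 3*2^i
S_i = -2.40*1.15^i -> [-2.4, -2.76, -3.17, -3.65, -4.2]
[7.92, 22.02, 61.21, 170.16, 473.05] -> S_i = 7.92*2.78^i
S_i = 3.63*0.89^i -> [3.63, 3.23, 2.88, 2.56, 2.28]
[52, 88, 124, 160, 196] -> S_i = 52 + 36*i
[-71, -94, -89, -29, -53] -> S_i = Random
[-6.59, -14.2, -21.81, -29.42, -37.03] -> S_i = -6.59 + -7.61*i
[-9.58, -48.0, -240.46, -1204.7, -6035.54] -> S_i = -9.58*5.01^i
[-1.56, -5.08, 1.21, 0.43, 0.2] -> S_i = Random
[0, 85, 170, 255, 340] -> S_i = 0 + 85*i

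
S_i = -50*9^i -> [-50, -450, -4050, -36450, -328050]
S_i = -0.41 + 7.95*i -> [-0.41, 7.54, 15.49, 23.44, 31.39]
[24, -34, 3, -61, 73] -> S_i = Random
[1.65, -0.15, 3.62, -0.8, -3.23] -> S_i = Random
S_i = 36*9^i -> [36, 324, 2916, 26244, 236196]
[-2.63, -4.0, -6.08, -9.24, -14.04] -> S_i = -2.63*1.52^i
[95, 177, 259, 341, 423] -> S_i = 95 + 82*i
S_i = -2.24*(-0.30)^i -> [-2.24, 0.67, -0.2, 0.06, -0.02]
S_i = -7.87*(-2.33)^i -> [-7.87, 18.34, -42.73, 99.55, -231.95]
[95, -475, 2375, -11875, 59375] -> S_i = 95*-5^i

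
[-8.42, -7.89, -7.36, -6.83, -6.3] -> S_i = -8.42 + 0.53*i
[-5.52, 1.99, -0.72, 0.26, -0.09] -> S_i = -5.52*(-0.36)^i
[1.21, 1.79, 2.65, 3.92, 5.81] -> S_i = 1.21*1.48^i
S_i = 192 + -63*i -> [192, 129, 66, 3, -60]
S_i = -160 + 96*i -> [-160, -64, 32, 128, 224]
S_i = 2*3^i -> [2, 6, 18, 54, 162]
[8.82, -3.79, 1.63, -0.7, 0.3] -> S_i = 8.82*(-0.43)^i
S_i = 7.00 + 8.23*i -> [7.0, 15.23, 23.46, 31.69, 39.92]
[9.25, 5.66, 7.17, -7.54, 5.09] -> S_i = Random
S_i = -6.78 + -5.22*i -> [-6.78, -12.0, -17.22, -22.44, -27.66]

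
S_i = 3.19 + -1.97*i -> [3.19, 1.22, -0.75, -2.72, -4.69]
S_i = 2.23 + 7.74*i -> [2.23, 9.97, 17.71, 25.45, 33.19]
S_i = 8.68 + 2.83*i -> [8.68, 11.51, 14.34, 17.17, 20.0]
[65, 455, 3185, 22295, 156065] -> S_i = 65*7^i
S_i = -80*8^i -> [-80, -640, -5120, -40960, -327680]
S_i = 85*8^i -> [85, 680, 5440, 43520, 348160]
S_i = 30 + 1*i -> [30, 31, 32, 33, 34]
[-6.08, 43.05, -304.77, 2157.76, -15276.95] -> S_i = -6.08*(-7.08)^i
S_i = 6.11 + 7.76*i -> [6.11, 13.87, 21.63, 29.39, 37.15]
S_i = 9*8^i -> [9, 72, 576, 4608, 36864]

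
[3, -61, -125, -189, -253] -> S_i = 3 + -64*i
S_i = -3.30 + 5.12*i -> [-3.3, 1.82, 6.94, 12.06, 17.18]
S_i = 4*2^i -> [4, 8, 16, 32, 64]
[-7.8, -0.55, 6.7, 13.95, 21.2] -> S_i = -7.80 + 7.25*i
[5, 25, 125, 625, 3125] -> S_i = 5*5^i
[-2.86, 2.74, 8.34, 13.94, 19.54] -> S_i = -2.86 + 5.60*i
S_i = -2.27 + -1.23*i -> [-2.27, -3.5, -4.73, -5.96, -7.19]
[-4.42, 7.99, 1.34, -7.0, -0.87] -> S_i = Random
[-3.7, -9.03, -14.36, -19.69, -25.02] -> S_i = -3.70 + -5.33*i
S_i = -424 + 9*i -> [-424, -415, -406, -397, -388]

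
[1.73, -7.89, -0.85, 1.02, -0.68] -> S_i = Random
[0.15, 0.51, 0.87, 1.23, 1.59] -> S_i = 0.15 + 0.36*i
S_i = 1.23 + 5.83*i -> [1.23, 7.06, 12.89, 18.72, 24.55]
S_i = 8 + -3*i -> [8, 5, 2, -1, -4]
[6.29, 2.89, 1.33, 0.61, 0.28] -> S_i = 6.29*0.46^i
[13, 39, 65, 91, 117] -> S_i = 13 + 26*i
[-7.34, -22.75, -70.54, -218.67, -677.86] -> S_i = -7.34*3.10^i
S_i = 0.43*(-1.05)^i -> [0.43, -0.45, 0.47, -0.5, 0.52]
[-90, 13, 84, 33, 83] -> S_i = Random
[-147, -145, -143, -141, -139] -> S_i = -147 + 2*i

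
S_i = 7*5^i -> [7, 35, 175, 875, 4375]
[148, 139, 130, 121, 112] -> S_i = 148 + -9*i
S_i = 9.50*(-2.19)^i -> [9.5, -20.8, 45.56, -99.78, 218.52]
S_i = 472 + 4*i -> [472, 476, 480, 484, 488]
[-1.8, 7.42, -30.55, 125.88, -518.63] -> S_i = -1.80*(-4.12)^i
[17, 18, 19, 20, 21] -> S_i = 17 + 1*i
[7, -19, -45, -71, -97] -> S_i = 7 + -26*i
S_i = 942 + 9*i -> [942, 951, 960, 969, 978]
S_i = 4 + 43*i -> [4, 47, 90, 133, 176]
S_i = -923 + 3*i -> [-923, -920, -917, -914, -911]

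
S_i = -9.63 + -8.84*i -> [-9.63, -18.47, -27.31, -36.15, -44.99]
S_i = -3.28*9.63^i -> [-3.28, -31.59, -304.18, -2929.22, -28208.43]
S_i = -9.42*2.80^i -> [-9.42, -26.38, -73.85, -206.79, -579.01]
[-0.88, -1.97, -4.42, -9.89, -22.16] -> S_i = -0.88*2.24^i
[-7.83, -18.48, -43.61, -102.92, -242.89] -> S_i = -7.83*2.36^i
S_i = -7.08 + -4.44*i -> [-7.08, -11.52, -15.96, -20.4, -24.84]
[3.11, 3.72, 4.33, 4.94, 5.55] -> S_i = 3.11 + 0.61*i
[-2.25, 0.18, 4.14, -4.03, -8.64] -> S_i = Random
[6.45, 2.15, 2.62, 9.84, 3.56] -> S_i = Random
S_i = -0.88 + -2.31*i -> [-0.88, -3.19, -5.5, -7.81, -10.12]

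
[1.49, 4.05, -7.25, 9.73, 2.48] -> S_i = Random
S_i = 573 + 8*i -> [573, 581, 589, 597, 605]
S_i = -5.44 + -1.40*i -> [-5.44, -6.84, -8.24, -9.64, -11.04]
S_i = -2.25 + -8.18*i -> [-2.25, -10.43, -18.61, -26.79, -34.97]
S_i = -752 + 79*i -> [-752, -673, -594, -515, -436]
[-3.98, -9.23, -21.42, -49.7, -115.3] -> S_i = -3.98*2.32^i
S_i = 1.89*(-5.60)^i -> [1.89, -10.58, 59.27, -331.91, 1858.72]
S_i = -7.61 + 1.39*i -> [-7.61, -6.22, -4.83, -3.44, -2.05]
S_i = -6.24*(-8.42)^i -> [-6.24, 52.54, -442.39, 3724.95, -31364.11]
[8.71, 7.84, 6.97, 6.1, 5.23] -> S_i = 8.71 + -0.87*i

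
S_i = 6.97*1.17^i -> [6.97, 8.15, 9.54, 11.16, 13.06]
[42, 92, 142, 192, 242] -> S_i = 42 + 50*i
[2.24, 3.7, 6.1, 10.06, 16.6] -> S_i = 2.24*1.65^i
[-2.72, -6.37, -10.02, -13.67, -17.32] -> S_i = -2.72 + -3.65*i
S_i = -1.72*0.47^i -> [-1.72, -0.81, -0.38, -0.18, -0.08]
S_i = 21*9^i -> [21, 189, 1701, 15309, 137781]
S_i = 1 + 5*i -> [1, 6, 11, 16, 21]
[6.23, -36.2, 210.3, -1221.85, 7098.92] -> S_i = 6.23*(-5.81)^i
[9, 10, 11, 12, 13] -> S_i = 9 + 1*i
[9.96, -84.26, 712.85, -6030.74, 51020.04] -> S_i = 9.96*(-8.46)^i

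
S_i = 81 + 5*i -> [81, 86, 91, 96, 101]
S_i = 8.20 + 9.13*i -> [8.2, 17.33, 26.46, 35.59, 44.72]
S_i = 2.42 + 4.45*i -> [2.42, 6.87, 11.32, 15.77, 20.22]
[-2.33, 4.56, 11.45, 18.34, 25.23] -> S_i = -2.33 + 6.89*i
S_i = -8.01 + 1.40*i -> [-8.01, -6.61, -5.21, -3.81, -2.41]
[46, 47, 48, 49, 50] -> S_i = 46 + 1*i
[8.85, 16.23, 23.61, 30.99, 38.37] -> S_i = 8.85 + 7.38*i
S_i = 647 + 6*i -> [647, 653, 659, 665, 671]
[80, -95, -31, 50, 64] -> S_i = Random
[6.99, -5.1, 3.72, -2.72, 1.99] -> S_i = 6.99*(-0.73)^i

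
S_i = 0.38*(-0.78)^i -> [0.38, -0.3, 0.23, -0.18, 0.14]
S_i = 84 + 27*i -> [84, 111, 138, 165, 192]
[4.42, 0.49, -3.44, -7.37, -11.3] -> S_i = 4.42 + -3.93*i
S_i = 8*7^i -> [8, 56, 392, 2744, 19208]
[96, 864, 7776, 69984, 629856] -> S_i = 96*9^i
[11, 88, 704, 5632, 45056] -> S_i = 11*8^i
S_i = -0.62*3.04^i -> [-0.62, -1.88, -5.73, -17.42, -52.95]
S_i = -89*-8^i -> [-89, 712, -5696, 45568, -364544]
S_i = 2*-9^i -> [2, -18, 162, -1458, 13122]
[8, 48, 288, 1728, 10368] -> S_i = 8*6^i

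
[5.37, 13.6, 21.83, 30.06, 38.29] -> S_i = 5.37 + 8.23*i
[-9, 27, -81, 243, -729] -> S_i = -9*-3^i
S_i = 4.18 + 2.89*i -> [4.18, 7.07, 9.96, 12.85, 15.74]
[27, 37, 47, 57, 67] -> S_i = 27 + 10*i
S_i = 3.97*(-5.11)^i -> [3.97, -20.29, 103.67, -529.73, 2706.91]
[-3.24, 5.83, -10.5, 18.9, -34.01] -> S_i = -3.24*(-1.80)^i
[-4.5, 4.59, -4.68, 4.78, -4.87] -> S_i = -4.50*(-1.02)^i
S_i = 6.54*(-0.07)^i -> [6.54, -0.46, 0.03, -0.0, 0.0]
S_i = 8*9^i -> [8, 72, 648, 5832, 52488]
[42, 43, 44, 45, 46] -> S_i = 42 + 1*i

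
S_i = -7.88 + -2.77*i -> [-7.88, -10.65, -13.42, -16.19, -18.96]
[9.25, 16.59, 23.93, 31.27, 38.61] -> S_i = 9.25 + 7.34*i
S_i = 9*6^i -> [9, 54, 324, 1944, 11664]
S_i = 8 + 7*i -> [8, 15, 22, 29, 36]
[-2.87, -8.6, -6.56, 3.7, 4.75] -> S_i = Random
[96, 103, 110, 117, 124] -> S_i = 96 + 7*i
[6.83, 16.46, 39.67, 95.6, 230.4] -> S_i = 6.83*2.41^i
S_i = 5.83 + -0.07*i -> [5.83, 5.76, 5.69, 5.62, 5.55]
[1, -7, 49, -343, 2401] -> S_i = 1*-7^i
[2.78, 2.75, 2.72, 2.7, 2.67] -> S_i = 2.78*0.99^i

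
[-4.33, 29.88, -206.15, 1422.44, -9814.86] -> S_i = -4.33*(-6.90)^i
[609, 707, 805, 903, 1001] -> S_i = 609 + 98*i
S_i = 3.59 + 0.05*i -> [3.59, 3.64, 3.69, 3.74, 3.79]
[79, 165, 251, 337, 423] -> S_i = 79 + 86*i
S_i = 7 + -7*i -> [7, 0, -7, -14, -21]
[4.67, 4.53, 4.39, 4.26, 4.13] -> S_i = 4.67*0.97^i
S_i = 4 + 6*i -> [4, 10, 16, 22, 28]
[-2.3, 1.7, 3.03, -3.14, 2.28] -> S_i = Random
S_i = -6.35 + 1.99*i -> [-6.35, -4.36, -2.37, -0.38, 1.61]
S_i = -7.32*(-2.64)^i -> [-7.32, 19.32, -51.02, 134.69, -355.57]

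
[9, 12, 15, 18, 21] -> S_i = 9 + 3*i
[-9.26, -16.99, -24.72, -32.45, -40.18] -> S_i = -9.26 + -7.73*i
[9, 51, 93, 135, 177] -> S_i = 9 + 42*i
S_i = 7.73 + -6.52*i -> [7.73, 1.21, -5.31, -11.83, -18.35]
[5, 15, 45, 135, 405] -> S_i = 5*3^i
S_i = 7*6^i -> [7, 42, 252, 1512, 9072]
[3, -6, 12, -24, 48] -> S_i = 3*-2^i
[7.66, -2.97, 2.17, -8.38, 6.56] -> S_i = Random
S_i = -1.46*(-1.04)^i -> [-1.46, 1.52, -1.58, 1.64, -1.71]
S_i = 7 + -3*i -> [7, 4, 1, -2, -5]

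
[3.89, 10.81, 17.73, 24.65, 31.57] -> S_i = 3.89 + 6.92*i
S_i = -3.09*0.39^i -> [-3.09, -1.21, -0.47, -0.18, -0.07]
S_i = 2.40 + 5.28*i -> [2.4, 7.68, 12.96, 18.24, 23.52]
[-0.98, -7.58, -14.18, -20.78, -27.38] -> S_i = -0.98 + -6.60*i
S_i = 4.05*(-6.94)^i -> [4.05, -28.11, 195.06, -1353.73, 9394.92]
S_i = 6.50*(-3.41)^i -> [6.5, -22.16, 75.58, -257.74, 878.88]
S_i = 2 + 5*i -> [2, 7, 12, 17, 22]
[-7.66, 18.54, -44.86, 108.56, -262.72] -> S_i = -7.66*(-2.42)^i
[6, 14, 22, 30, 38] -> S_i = 6 + 8*i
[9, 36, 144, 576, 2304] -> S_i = 9*4^i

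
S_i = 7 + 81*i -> [7, 88, 169, 250, 331]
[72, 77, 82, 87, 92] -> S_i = 72 + 5*i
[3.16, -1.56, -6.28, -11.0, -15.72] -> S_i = 3.16 + -4.72*i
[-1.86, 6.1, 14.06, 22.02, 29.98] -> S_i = -1.86 + 7.96*i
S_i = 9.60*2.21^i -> [9.6, 21.22, 46.89, 103.62, 229.0]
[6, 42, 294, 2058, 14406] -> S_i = 6*7^i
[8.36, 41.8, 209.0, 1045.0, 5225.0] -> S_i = 8.36*5.00^i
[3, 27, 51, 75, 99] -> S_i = 3 + 24*i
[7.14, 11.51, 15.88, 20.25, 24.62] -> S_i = 7.14 + 4.37*i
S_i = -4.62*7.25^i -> [-4.62, -33.49, -242.84, -1760.58, -12764.21]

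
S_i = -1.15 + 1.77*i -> [-1.15, 0.62, 2.39, 4.16, 5.93]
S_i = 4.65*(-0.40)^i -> [4.65, -1.86, 0.74, -0.3, 0.12]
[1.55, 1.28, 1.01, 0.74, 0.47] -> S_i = 1.55 + -0.27*i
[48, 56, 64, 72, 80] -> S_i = 48 + 8*i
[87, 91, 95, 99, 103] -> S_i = 87 + 4*i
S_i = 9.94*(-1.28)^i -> [9.94, -12.72, 16.29, -20.85, 26.68]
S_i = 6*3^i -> [6, 18, 54, 162, 486]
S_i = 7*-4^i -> [7, -28, 112, -448, 1792]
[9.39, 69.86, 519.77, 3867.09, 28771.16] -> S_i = 9.39*7.44^i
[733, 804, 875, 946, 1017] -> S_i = 733 + 71*i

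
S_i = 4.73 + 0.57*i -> [4.73, 5.3, 5.87, 6.44, 7.01]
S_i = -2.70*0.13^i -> [-2.7, -0.35, -0.05, -0.01, -0.0]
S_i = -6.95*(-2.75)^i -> [-6.95, 19.11, -52.56, 144.54, -397.48]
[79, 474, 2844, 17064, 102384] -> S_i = 79*6^i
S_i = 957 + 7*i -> [957, 964, 971, 978, 985]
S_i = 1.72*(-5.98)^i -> [1.72, -10.29, 61.51, -367.82, 2199.55]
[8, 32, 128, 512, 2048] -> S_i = 8*4^i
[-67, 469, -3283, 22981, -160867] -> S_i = -67*-7^i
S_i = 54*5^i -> [54, 270, 1350, 6750, 33750]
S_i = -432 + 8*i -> [-432, -424, -416, -408, -400]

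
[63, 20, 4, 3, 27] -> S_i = Random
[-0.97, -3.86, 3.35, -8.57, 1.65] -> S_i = Random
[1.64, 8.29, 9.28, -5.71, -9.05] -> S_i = Random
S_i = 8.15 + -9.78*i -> [8.15, -1.63, -11.41, -21.19, -30.97]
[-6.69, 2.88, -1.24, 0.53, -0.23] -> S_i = -6.69*(-0.43)^i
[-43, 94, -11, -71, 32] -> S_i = Random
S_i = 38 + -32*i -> [38, 6, -26, -58, -90]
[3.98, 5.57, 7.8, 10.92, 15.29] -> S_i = 3.98*1.40^i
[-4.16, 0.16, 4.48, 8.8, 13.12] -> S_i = -4.16 + 4.32*i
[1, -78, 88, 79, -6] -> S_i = Random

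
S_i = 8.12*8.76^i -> [8.12, 71.13, 623.11, 5458.44, 47815.91]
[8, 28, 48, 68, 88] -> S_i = 8 + 20*i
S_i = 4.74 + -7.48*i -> [4.74, -2.74, -10.22, -17.7, -25.18]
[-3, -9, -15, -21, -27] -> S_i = -3 + -6*i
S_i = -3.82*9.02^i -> [-3.82, -34.46, -310.8, -2803.39, -25286.55]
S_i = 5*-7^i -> [5, -35, 245, -1715, 12005]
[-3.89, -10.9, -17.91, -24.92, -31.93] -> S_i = -3.89 + -7.01*i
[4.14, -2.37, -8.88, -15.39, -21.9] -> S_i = 4.14 + -6.51*i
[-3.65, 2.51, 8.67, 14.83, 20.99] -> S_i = -3.65 + 6.16*i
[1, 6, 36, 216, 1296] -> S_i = 1*6^i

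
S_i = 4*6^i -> [4, 24, 144, 864, 5184]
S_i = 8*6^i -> [8, 48, 288, 1728, 10368]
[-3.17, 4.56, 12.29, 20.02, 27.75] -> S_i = -3.17 + 7.73*i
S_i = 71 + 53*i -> [71, 124, 177, 230, 283]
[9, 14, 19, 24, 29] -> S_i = 9 + 5*i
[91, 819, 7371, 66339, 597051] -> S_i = 91*9^i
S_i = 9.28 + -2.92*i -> [9.28, 6.36, 3.44, 0.52, -2.4]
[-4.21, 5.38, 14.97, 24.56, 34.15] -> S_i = -4.21 + 9.59*i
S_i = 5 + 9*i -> [5, 14, 23, 32, 41]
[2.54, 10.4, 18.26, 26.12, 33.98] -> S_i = 2.54 + 7.86*i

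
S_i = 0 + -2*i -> [0, -2, -4, -6, -8]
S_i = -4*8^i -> [-4, -32, -256, -2048, -16384]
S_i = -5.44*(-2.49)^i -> [-5.44, 13.55, -33.73, 83.98, -209.12]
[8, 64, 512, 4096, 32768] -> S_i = 8*8^i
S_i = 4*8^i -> [4, 32, 256, 2048, 16384]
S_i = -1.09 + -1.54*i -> [-1.09, -2.63, -4.17, -5.71, -7.25]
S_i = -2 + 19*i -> [-2, 17, 36, 55, 74]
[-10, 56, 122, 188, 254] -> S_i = -10 + 66*i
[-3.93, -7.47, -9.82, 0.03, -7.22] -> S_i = Random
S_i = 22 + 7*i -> [22, 29, 36, 43, 50]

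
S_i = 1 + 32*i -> [1, 33, 65, 97, 129]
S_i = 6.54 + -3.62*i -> [6.54, 2.92, -0.7, -4.32, -7.94]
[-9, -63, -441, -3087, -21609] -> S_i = -9*7^i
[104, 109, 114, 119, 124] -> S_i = 104 + 5*i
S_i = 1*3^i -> [1, 3, 9, 27, 81]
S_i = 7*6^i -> [7, 42, 252, 1512, 9072]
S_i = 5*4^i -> [5, 20, 80, 320, 1280]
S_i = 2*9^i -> [2, 18, 162, 1458, 13122]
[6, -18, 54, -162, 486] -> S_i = 6*-3^i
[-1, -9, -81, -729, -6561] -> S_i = -1*9^i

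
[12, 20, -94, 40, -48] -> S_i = Random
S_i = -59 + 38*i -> [-59, -21, 17, 55, 93]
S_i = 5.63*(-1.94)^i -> [5.63, -10.92, 21.19, -41.11, 79.75]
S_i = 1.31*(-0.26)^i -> [1.31, -0.34, 0.09, -0.02, 0.01]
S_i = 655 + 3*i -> [655, 658, 661, 664, 667]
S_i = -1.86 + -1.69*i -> [-1.86, -3.55, -5.24, -6.93, -8.62]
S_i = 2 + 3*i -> [2, 5, 8, 11, 14]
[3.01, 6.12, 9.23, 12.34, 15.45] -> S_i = 3.01 + 3.11*i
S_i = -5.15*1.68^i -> [-5.15, -8.65, -14.54, -24.42, -41.02]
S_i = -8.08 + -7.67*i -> [-8.08, -15.75, -23.42, -31.09, -38.76]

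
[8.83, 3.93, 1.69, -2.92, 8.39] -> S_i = Random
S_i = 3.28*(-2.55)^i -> [3.28, -8.36, 21.33, -54.39, 138.69]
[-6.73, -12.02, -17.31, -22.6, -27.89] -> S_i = -6.73 + -5.29*i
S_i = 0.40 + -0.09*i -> [0.4, 0.31, 0.22, 0.13, 0.04]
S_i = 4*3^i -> [4, 12, 36, 108, 324]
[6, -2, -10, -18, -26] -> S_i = 6 + -8*i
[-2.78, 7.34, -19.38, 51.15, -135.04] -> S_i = -2.78*(-2.64)^i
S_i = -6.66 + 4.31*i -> [-6.66, -2.35, 1.96, 6.27, 10.58]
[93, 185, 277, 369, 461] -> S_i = 93 + 92*i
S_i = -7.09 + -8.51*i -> [-7.09, -15.6, -24.11, -32.62, -41.13]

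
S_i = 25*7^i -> [25, 175, 1225, 8575, 60025]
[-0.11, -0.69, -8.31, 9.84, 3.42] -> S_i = Random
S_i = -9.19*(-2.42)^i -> [-9.19, 22.24, -53.82, 130.25, -315.19]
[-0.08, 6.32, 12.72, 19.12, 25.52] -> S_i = -0.08 + 6.40*i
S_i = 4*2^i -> [4, 8, 16, 32, 64]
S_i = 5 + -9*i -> [5, -4, -13, -22, -31]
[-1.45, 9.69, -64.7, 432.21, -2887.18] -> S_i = -1.45*(-6.68)^i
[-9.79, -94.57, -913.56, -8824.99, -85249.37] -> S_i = -9.79*9.66^i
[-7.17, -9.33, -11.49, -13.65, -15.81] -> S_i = -7.17 + -2.16*i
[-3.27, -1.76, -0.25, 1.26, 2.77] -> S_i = -3.27 + 1.51*i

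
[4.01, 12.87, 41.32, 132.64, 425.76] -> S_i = 4.01*3.21^i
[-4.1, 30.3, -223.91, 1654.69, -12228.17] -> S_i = -4.10*(-7.39)^i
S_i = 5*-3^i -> [5, -15, 45, -135, 405]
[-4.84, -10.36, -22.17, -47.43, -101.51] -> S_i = -4.84*2.14^i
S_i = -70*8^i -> [-70, -560, -4480, -35840, -286720]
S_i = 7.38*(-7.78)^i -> [7.38, -57.42, 446.7, -3475.32, 27038.01]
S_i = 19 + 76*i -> [19, 95, 171, 247, 323]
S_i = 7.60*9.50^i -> [7.6, 72.2, 685.9, 6516.05, 61902.48]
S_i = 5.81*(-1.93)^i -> [5.81, -11.21, 21.64, -41.77, 80.61]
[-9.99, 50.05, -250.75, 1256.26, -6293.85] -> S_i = -9.99*(-5.01)^i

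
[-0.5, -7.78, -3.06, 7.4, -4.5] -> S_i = Random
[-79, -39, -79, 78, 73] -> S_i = Random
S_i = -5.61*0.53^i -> [-5.61, -2.97, -1.58, -0.84, -0.44]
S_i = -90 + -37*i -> [-90, -127, -164, -201, -238]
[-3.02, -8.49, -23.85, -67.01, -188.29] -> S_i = -3.02*2.81^i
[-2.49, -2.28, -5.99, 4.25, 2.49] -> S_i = Random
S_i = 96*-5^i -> [96, -480, 2400, -12000, 60000]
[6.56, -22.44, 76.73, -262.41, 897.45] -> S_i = 6.56*(-3.42)^i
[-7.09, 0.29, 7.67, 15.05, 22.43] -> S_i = -7.09 + 7.38*i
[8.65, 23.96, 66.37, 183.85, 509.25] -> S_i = 8.65*2.77^i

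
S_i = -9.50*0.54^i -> [-9.5, -5.13, -2.77, -1.5, -0.81]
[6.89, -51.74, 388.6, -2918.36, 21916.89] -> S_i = 6.89*(-7.51)^i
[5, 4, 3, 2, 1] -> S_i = 5 + -1*i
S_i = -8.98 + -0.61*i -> [-8.98, -9.59, -10.2, -10.81, -11.42]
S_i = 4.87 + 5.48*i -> [4.87, 10.35, 15.83, 21.31, 26.79]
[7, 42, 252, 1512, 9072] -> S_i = 7*6^i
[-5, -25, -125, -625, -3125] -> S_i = -5*5^i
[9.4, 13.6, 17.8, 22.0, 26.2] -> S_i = 9.40 + 4.20*i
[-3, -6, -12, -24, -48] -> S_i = -3*2^i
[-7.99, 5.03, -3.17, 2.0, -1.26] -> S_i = -7.99*(-0.63)^i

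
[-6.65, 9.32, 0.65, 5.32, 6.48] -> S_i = Random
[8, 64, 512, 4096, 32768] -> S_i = 8*8^i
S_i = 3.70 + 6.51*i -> [3.7, 10.21, 16.72, 23.23, 29.74]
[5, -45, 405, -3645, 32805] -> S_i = 5*-9^i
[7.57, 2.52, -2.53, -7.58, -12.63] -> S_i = 7.57 + -5.05*i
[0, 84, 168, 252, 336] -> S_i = 0 + 84*i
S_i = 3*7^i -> [3, 21, 147, 1029, 7203]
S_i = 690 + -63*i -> [690, 627, 564, 501, 438]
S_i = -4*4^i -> [-4, -16, -64, -256, -1024]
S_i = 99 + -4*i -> [99, 95, 91, 87, 83]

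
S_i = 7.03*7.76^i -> [7.03, 54.55, 423.33, 3285.04, 25491.9]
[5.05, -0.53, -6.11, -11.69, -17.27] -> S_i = 5.05 + -5.58*i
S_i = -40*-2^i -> [-40, 80, -160, 320, -640]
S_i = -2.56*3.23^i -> [-2.56, -8.27, -26.71, -86.27, -278.64]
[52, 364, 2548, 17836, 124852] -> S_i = 52*7^i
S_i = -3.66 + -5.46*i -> [-3.66, -9.12, -14.58, -20.04, -25.5]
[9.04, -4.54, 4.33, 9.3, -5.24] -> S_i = Random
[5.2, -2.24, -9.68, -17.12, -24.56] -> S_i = 5.20 + -7.44*i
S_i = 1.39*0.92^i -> [1.39, 1.28, 1.18, 1.08, 1.0]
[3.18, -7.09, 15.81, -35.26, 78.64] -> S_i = 3.18*(-2.23)^i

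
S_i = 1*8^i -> [1, 8, 64, 512, 4096]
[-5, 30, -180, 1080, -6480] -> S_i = -5*-6^i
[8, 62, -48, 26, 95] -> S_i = Random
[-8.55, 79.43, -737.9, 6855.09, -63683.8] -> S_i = -8.55*(-9.29)^i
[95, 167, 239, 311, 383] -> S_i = 95 + 72*i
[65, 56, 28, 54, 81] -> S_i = Random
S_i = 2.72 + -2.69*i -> [2.72, 0.03, -2.66, -5.35, -8.04]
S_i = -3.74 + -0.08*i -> [-3.74, -3.82, -3.9, -3.98, -4.06]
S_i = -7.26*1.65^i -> [-7.26, -11.98, -19.77, -32.61, -53.81]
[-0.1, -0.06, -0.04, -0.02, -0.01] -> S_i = -0.10*0.62^i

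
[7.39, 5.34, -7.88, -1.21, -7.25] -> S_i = Random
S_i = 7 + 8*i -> [7, 15, 23, 31, 39]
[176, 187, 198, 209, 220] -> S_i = 176 + 11*i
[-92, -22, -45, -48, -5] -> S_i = Random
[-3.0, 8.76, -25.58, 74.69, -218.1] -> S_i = -3.00*(-2.92)^i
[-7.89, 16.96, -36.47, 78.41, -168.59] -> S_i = -7.89*(-2.15)^i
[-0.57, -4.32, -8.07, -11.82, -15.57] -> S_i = -0.57 + -3.75*i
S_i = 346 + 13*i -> [346, 359, 372, 385, 398]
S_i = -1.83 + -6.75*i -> [-1.83, -8.58, -15.33, -22.08, -28.83]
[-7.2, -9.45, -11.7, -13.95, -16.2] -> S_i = -7.20 + -2.25*i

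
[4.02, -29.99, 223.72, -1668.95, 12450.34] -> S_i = 4.02*(-7.46)^i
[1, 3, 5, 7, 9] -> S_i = 1 + 2*i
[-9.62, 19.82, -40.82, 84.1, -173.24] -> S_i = -9.62*(-2.06)^i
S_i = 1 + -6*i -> [1, -5, -11, -17, -23]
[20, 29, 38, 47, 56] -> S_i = 20 + 9*i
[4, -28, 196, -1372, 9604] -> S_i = 4*-7^i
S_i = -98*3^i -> [-98, -294, -882, -2646, -7938]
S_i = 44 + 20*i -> [44, 64, 84, 104, 124]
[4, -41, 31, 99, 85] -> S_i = Random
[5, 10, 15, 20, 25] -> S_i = 5 + 5*i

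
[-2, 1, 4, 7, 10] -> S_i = -2 + 3*i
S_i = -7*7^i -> [-7, -49, -343, -2401, -16807]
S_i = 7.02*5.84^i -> [7.02, 41.0, 239.42, 1398.22, 8165.61]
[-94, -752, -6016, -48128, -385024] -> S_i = -94*8^i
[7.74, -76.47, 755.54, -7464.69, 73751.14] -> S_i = 7.74*(-9.88)^i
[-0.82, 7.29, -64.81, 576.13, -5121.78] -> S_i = -0.82*(-8.89)^i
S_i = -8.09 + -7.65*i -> [-8.09, -15.74, -23.39, -31.04, -38.69]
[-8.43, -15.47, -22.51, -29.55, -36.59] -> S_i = -8.43 + -7.04*i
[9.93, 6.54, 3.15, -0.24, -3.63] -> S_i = 9.93 + -3.39*i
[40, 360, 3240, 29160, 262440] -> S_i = 40*9^i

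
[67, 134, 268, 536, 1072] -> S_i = 67*2^i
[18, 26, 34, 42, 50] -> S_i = 18 + 8*i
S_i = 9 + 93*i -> [9, 102, 195, 288, 381]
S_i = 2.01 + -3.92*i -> [2.01, -1.91, -5.83, -9.75, -13.67]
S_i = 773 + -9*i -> [773, 764, 755, 746, 737]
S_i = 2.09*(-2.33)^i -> [2.09, -4.87, 11.35, -26.44, 61.6]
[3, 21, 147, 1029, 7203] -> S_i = 3*7^i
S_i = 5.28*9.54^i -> [5.28, 50.37, 480.54, 4584.36, 43734.83]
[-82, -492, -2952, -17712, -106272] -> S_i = -82*6^i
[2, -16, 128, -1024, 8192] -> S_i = 2*-8^i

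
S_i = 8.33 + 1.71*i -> [8.33, 10.04, 11.75, 13.46, 15.17]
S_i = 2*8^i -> [2, 16, 128, 1024, 8192]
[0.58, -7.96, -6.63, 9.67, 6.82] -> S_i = Random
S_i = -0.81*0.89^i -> [-0.81, -0.72, -0.64, -0.57, -0.51]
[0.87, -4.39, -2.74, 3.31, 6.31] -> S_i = Random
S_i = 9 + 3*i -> [9, 12, 15, 18, 21]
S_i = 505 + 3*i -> [505, 508, 511, 514, 517]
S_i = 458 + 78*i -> [458, 536, 614, 692, 770]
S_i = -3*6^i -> [-3, -18, -108, -648, -3888]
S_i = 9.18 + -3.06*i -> [9.18, 6.12, 3.06, 0.0, -3.06]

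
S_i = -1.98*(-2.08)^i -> [-1.98, 4.12, -8.57, 17.82, -37.06]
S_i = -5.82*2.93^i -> [-5.82, -17.05, -49.96, -146.39, -428.94]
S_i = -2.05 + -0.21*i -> [-2.05, -2.26, -2.47, -2.68, -2.89]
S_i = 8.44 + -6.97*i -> [8.44, 1.47, -5.5, -12.47, -19.44]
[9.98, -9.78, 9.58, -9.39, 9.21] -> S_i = 9.98*(-0.98)^i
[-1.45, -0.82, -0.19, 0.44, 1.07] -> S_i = -1.45 + 0.63*i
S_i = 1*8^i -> [1, 8, 64, 512, 4096]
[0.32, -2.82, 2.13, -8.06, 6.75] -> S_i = Random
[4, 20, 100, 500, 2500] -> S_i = 4*5^i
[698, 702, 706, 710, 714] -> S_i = 698 + 4*i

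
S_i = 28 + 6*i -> [28, 34, 40, 46, 52]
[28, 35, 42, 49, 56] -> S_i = 28 + 7*i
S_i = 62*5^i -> [62, 310, 1550, 7750, 38750]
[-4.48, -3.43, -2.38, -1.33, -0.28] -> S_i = -4.48 + 1.05*i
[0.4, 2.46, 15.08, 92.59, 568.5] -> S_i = 0.40*6.14^i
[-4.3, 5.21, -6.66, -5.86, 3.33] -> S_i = Random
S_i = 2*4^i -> [2, 8, 32, 128, 512]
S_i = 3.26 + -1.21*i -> [3.26, 2.05, 0.84, -0.37, -1.58]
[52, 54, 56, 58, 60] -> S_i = 52 + 2*i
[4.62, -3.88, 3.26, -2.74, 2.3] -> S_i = 4.62*(-0.84)^i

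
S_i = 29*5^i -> [29, 145, 725, 3625, 18125]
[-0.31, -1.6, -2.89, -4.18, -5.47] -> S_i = -0.31 + -1.29*i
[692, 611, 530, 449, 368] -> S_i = 692 + -81*i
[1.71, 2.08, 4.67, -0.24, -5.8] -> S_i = Random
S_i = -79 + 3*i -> [-79, -76, -73, -70, -67]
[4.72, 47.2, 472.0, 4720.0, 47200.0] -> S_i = 4.72*10.00^i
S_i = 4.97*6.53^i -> [4.97, 32.45, 211.93, 1383.87, 9036.68]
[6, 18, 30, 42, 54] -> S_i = 6 + 12*i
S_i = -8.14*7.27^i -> [-8.14, -59.18, -430.22, -3127.72, -22738.51]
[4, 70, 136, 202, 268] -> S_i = 4 + 66*i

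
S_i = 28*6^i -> [28, 168, 1008, 6048, 36288]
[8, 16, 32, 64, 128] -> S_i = 8*2^i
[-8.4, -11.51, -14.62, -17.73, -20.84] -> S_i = -8.40 + -3.11*i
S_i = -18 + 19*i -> [-18, 1, 20, 39, 58]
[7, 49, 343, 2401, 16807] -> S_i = 7*7^i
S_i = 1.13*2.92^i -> [1.13, 3.3, 9.63, 28.13, 82.15]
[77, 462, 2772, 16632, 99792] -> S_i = 77*6^i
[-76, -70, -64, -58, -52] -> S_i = -76 + 6*i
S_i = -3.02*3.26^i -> [-3.02, -9.85, -32.1, -104.63, -341.1]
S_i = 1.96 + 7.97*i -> [1.96, 9.93, 17.9, 25.87, 33.84]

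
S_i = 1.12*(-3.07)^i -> [1.12, -3.44, 10.56, -32.41, 99.49]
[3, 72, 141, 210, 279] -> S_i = 3 + 69*i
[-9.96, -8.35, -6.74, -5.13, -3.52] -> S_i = -9.96 + 1.61*i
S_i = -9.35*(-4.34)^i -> [-9.35, 40.58, -176.11, 764.33, -3317.19]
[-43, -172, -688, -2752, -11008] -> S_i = -43*4^i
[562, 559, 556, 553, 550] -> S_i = 562 + -3*i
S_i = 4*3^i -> [4, 12, 36, 108, 324]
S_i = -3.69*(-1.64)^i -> [-3.69, 6.05, -9.92, 16.28, -26.69]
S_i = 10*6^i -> [10, 60, 360, 2160, 12960]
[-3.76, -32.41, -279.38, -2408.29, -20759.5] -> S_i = -3.76*8.62^i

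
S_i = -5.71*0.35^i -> [-5.71, -2.0, -0.7, -0.24, -0.09]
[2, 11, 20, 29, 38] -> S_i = 2 + 9*i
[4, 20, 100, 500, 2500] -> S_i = 4*5^i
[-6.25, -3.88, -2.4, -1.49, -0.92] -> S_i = -6.25*0.62^i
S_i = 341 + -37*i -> [341, 304, 267, 230, 193]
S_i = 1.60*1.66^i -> [1.6, 2.66, 4.41, 7.32, 12.15]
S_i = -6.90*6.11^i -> [-6.9, -42.16, -257.59, -1573.88, -9616.43]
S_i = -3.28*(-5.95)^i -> [-3.28, 19.52, -116.12, 690.92, -4110.95]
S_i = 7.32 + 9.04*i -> [7.32, 16.36, 25.4, 34.44, 43.48]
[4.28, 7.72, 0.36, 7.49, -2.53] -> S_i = Random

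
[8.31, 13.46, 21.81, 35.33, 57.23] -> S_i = 8.31*1.62^i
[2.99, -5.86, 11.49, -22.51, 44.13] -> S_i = 2.99*(-1.96)^i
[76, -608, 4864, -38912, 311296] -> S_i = 76*-8^i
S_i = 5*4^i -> [5, 20, 80, 320, 1280]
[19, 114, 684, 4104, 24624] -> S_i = 19*6^i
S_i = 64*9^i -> [64, 576, 5184, 46656, 419904]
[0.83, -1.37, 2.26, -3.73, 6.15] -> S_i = 0.83*(-1.65)^i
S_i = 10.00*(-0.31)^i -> [10.0, -3.1, 0.96, -0.3, 0.09]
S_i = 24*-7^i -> [24, -168, 1176, -8232, 57624]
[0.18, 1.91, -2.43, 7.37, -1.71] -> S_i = Random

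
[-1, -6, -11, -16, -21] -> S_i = -1 + -5*i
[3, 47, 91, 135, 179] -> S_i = 3 + 44*i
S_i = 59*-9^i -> [59, -531, 4779, -43011, 387099]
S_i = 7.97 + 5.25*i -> [7.97, 13.22, 18.47, 23.72, 28.97]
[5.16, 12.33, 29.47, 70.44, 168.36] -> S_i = 5.16*2.39^i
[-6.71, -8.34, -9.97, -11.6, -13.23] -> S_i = -6.71 + -1.63*i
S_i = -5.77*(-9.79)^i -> [-5.77, 56.49, -553.02, 5414.07, -53003.75]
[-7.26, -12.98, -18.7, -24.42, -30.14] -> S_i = -7.26 + -5.72*i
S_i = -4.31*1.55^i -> [-4.31, -6.68, -10.35, -16.05, -24.88]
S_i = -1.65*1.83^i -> [-1.65, -3.02, -5.53, -10.11, -18.5]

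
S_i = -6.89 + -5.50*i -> [-6.89, -12.39, -17.89, -23.39, -28.89]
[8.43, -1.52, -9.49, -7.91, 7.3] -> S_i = Random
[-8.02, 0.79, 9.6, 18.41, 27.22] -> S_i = -8.02 + 8.81*i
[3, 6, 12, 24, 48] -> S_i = 3*2^i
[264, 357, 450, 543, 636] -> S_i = 264 + 93*i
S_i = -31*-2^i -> [-31, 62, -124, 248, -496]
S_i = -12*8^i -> [-12, -96, -768, -6144, -49152]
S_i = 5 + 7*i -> [5, 12, 19, 26, 33]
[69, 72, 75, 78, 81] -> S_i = 69 + 3*i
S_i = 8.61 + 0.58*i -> [8.61, 9.19, 9.77, 10.35, 10.93]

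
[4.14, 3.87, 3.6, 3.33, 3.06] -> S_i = 4.14 + -0.27*i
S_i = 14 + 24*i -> [14, 38, 62, 86, 110]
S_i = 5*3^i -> [5, 15, 45, 135, 405]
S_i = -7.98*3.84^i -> [-7.98, -30.64, -117.67, -451.85, -1735.11]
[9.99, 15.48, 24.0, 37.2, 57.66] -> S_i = 9.99*1.55^i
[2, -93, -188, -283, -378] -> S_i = 2 + -95*i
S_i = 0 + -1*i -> [0, -1, -2, -3, -4]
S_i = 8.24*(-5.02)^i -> [8.24, -41.36, 207.65, -1042.41, 5232.9]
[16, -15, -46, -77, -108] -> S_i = 16 + -31*i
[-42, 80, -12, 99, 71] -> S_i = Random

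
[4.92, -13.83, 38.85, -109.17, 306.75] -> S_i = 4.92*(-2.81)^i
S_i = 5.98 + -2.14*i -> [5.98, 3.84, 1.7, -0.44, -2.58]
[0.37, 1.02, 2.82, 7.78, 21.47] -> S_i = 0.37*2.76^i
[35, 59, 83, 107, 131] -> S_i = 35 + 24*i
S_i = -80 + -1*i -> [-80, -81, -82, -83, -84]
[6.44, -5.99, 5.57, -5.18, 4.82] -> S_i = 6.44*(-0.93)^i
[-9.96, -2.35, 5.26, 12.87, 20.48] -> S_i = -9.96 + 7.61*i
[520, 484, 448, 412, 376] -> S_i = 520 + -36*i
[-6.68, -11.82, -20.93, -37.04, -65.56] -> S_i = -6.68*1.77^i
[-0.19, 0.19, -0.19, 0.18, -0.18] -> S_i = -0.19*(-0.99)^i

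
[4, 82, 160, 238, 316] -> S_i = 4 + 78*i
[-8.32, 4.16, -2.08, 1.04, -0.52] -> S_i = -8.32*(-0.50)^i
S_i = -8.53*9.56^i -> [-8.53, -81.55, -779.59, -7452.86, -71249.3]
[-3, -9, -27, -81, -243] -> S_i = -3*3^i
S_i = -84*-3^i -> [-84, 252, -756, 2268, -6804]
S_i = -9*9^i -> [-9, -81, -729, -6561, -59049]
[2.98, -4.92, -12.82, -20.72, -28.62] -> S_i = 2.98 + -7.90*i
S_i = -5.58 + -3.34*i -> [-5.58, -8.92, -12.26, -15.6, -18.94]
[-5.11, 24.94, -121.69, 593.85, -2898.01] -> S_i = -5.11*(-4.88)^i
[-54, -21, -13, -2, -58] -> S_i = Random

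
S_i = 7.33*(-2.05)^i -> [7.33, -15.03, 30.8, -63.15, 129.46]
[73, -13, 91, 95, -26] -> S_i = Random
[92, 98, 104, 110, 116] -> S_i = 92 + 6*i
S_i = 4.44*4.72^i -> [4.44, 20.96, 98.92, 466.88, 2203.69]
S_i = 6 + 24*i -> [6, 30, 54, 78, 102]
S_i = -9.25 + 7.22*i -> [-9.25, -2.03, 5.19, 12.41, 19.63]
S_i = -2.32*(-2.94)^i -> [-2.32, 6.82, -20.05, 58.96, -173.33]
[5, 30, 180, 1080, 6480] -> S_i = 5*6^i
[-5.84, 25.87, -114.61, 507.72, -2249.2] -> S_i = -5.84*(-4.43)^i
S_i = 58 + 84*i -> [58, 142, 226, 310, 394]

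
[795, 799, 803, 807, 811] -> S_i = 795 + 4*i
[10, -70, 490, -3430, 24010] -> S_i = 10*-7^i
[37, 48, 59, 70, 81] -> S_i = 37 + 11*i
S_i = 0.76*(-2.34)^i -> [0.76, -1.78, 4.16, -9.74, 22.79]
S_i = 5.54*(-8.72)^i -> [5.54, -48.31, 421.25, -3673.32, 32031.38]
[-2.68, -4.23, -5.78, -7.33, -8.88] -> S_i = -2.68 + -1.55*i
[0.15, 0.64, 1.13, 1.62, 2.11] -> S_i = 0.15 + 0.49*i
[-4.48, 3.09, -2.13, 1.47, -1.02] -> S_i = -4.48*(-0.69)^i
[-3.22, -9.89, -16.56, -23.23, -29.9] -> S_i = -3.22 + -6.67*i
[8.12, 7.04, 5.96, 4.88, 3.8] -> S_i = 8.12 + -1.08*i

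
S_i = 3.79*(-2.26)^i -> [3.79, -8.57, 19.36, -43.75, 98.87]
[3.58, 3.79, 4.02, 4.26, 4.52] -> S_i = 3.58*1.06^i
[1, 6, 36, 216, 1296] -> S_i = 1*6^i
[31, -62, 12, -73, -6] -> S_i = Random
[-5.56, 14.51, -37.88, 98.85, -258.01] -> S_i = -5.56*(-2.61)^i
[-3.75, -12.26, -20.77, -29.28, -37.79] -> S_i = -3.75 + -8.51*i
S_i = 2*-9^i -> [2, -18, 162, -1458, 13122]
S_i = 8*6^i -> [8, 48, 288, 1728, 10368]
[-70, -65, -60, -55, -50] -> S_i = -70 + 5*i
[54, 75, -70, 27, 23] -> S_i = Random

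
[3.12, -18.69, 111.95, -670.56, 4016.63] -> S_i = 3.12*(-5.99)^i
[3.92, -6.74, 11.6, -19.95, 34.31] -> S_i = 3.92*(-1.72)^i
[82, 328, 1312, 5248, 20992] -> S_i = 82*4^i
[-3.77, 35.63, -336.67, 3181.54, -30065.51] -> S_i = -3.77*(-9.45)^i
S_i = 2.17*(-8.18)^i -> [2.17, -17.75, 145.2, -1187.74, 9715.67]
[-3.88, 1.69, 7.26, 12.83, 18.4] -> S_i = -3.88 + 5.57*i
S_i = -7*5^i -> [-7, -35, -175, -875, -4375]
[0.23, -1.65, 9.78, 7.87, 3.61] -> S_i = Random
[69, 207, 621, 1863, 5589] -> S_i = 69*3^i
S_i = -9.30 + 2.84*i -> [-9.3, -6.46, -3.62, -0.78, 2.06]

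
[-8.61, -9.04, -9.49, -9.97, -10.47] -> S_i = -8.61*1.05^i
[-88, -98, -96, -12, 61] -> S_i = Random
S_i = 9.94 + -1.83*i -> [9.94, 8.11, 6.28, 4.45, 2.62]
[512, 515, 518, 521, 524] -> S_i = 512 + 3*i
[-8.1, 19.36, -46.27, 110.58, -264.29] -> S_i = -8.10*(-2.39)^i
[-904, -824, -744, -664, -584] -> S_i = -904 + 80*i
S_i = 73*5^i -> [73, 365, 1825, 9125, 45625]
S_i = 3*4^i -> [3, 12, 48, 192, 768]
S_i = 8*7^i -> [8, 56, 392, 2744, 19208]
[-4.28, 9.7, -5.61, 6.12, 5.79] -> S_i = Random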